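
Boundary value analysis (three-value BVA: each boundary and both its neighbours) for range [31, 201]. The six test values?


Range: [31, 201]
Boundaries: just below min, min, min+1, max-1, max, just above max
Values: [30, 31, 32, 200, 201, 202]

[30, 31, 32, 200, 201, 202]


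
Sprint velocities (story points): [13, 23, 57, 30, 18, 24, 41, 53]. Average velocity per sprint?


Formula: Avg velocity = Total points / Number of sprints
Points: [13, 23, 57, 30, 18, 24, 41, 53]
Sum = 13 + 23 + 57 + 30 + 18 + 24 + 41 + 53 = 259
Avg velocity = 259 / 8 = 32.38 points/sprint

32.38 points/sprint


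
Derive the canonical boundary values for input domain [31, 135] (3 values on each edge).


Range: [31, 135]
Boundaries: just below min, min, min+1, max-1, max, just above max
Values: [30, 31, 32, 134, 135, 136]

[30, 31, 32, 134, 135, 136]


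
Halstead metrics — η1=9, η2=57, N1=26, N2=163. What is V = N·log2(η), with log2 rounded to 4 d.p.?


Formula: V = N * log2(η), where N = N1 + N2 and η = η1 + η2
η = 9 + 57 = 66
N = 26 + 163 = 189
log2(66) ≈ 6.0444
V = 189 * 6.0444 = 1142.39

1142.39


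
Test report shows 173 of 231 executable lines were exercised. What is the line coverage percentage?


Coverage = covered / total * 100
Coverage = 173 / 231 * 100
Coverage = 74.89%

74.89%


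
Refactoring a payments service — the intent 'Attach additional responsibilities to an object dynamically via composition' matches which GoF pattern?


This matches the Decorator pattern

Decorator


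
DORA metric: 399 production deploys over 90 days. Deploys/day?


Formula: deployments per day = releases / days
= 399 / 90
= 4.433 deploys/day
(equivalently, 31.03 deploys/week)

4.433 deploys/day


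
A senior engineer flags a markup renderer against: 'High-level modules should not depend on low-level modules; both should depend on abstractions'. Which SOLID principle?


This describes the Dependency Inversion Principle (DIP)

Dependency Inversion Principle (DIP)


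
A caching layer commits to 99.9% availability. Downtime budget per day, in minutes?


Formula: allowed downtime = period * (100 - SLA) / 100
Period (day) = 1440 minutes
Unavailability fraction = (100 - 99.9) / 100
Allowed downtime = 1440 * (100 - 99.9) / 100
Allowed downtime = 1.44 minutes

1.44 minutes


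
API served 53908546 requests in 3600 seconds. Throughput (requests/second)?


Formula: throughput = requests / seconds
throughput = 53908546 / 3600
throughput = 14974.6 requests/second

14974.6 requests/second


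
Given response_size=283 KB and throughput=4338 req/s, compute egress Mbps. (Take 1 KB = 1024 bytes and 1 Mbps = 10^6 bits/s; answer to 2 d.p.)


Formula: Mbps = payload_bytes * RPS * 8 / 1e6
Payload per request = 283 KB = 283 * 1024 = 289792 bytes
Total bytes/sec = 289792 * 4338 = 1257117696
Total bits/sec = 1257117696 * 8 = 10056941568
Mbps = 10056941568 / 1e6 = 10056.94

10056.94 Mbps


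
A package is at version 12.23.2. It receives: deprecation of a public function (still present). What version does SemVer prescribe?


Current: 12.23.2
Change category: 'deprecation of a public function (still present)' → minor bump
SemVer rule: minor bump → increment MINOR, reset PATCH to 0 (MAJOR unchanged)
New: 12.24.0

12.24.0


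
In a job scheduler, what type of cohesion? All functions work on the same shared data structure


Reasoning: Functions share data
Type: Communicational cohesion

Communicational cohesion


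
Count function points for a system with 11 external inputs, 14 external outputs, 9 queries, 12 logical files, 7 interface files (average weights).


UFP = EI*4 + EO*5 + EQ*4 + ILF*10 + EIF*7
UFP = 11*4 + 14*5 + 9*4 + 12*10 + 7*7
UFP = 44 + 70 + 36 + 120 + 49
UFP = 319

319


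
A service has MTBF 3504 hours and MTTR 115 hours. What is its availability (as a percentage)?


Availability = MTBF / (MTBF + MTTR)
Availability = 3504 / (3504 + 115)
Availability = 3504 / 3619
Availability = 96.8223%

96.8223%


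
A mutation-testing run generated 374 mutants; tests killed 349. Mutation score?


Mutation score = killed / total * 100
Mutation score = 349 / 374 * 100
Mutation score = 93.32%

93.32%


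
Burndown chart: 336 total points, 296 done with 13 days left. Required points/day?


Formula: Required rate = Remaining points / Days left
Remaining = 336 - 296 = 40 points
Required rate = 40 / 13 = 3.08 points/day

3.08 points/day


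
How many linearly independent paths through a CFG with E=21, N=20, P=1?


Formula: V(G) = E - N + 2P
V(G) = 21 - 20 + 2*1
V(G) = 1 + 2
V(G) = 3

3


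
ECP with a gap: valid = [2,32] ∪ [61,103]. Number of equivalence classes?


Valid ranges: [2,32] and [61,103]
Class 1: x < 2 — invalid
Class 2: 2 ≤ x ≤ 32 — valid
Class 3: 32 < x < 61 — invalid (gap between ranges)
Class 4: 61 ≤ x ≤ 103 — valid
Class 5: x > 103 — invalid
Total equivalence classes: 5

5 equivalence classes


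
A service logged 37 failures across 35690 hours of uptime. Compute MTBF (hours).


Formula: MTBF = Total operating time / Number of failures
MTBF = 35690 / 37
MTBF = 964.59 hours

964.59 hours


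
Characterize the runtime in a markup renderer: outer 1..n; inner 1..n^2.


Reasoning: n times n^2
Complexity: O(n^3)

O(n^3)


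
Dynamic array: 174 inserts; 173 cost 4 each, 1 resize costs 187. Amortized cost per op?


Formula: Amortized cost = Total cost / Operations
Total cost = (173 * 4) + (1 * 187)
Total cost = 692 + 187 = 879
Amortized = 879 / 174 = 5.0517

5.0517


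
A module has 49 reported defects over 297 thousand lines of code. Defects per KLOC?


Defect density = defects / KLOC
Defect density = 49 / 297
Defect density = 0.165 defects/KLOC

0.165 defects/KLOC


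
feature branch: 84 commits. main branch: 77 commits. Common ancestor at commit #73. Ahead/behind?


Common ancestor: commit #73
feature commits after divergence: 84 - 73 = 11
main commits after divergence: 77 - 73 = 4
feature is 11 commits ahead of main
main is 4 commits ahead of feature

feature ahead: 11, main ahead: 4


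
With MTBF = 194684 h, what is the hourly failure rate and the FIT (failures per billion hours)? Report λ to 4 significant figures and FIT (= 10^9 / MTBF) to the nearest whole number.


Formula: λ = 1 / MTBF; FIT = λ × 1e9 = 1e9 / MTBF
λ = 1 / 194684 ≈ 5.137e-06 failures/hour
FIT = 1e9 / 194684 ≈ 5137 failures per 1e9 hours (nearest whole number)

λ = 5.137e-06 /h, FIT = 5137


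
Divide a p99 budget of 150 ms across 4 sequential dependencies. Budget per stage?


Formula: per_stage = total_budget / stages
per_stage = 150 / 4
per_stage = 37.5 ms

37.5 ms


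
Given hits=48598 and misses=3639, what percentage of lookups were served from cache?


Formula: hit rate = hits / (hits + misses) * 100
hit rate = 48598 / (48598 + 3639) * 100
hit rate = 48598 / 52237 * 100
hit rate = 93.03%

93.03%


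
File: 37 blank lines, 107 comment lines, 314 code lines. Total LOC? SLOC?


Total LOC = blank + comment + code
Total LOC = 37 + 107 + 314 = 458
SLOC (source only) = code = 314

Total LOC: 458, SLOC: 314


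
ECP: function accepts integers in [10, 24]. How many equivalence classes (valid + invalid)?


Valid range: [10, 24]
Class 1: x < 10 — invalid
Class 2: 10 ≤ x ≤ 24 — valid
Class 3: x > 24 — invalid
Total equivalence classes: 3

3 equivalence classes


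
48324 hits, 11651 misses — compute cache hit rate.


Formula: hit rate = hits / (hits + misses) * 100
hit rate = 48324 / (48324 + 11651) * 100
hit rate = 48324 / 59975 * 100
hit rate = 80.57%

80.57%


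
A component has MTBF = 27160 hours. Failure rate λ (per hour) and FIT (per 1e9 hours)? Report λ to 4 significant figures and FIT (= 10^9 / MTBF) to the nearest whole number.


Formula: λ = 1 / MTBF; FIT = λ × 1e9 = 1e9 / MTBF
λ = 1 / 27160 ≈ 3.682e-05 failures/hour
FIT = 1e9 / 27160 ≈ 36819 failures per 1e9 hours (nearest whole number)

λ = 3.682e-05 /h, FIT = 36819


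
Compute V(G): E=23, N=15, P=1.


Formula: V(G) = E - N + 2P
V(G) = 23 - 15 + 2*1
V(G) = 8 + 2
V(G) = 10

10


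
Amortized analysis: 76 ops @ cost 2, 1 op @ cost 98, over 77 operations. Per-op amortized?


Formula: Amortized cost = Total cost / Operations
Total cost = (76 * 2) + (1 * 98)
Total cost = 152 + 98 = 250
Amortized = 250 / 77 = 3.2468

3.2468


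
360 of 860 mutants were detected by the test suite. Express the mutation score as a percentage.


Mutation score = killed / total * 100
Mutation score = 360 / 860 * 100
Mutation score = 41.86%

41.86%


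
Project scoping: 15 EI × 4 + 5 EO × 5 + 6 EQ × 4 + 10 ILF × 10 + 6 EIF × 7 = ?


UFP = EI*4 + EO*5 + EQ*4 + ILF*10 + EIF*7
UFP = 15*4 + 5*5 + 6*4 + 10*10 + 6*7
UFP = 60 + 25 + 24 + 100 + 42
UFP = 251

251


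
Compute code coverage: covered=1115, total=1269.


Coverage = covered / total * 100
Coverage = 1115 / 1269 * 100
Coverage = 87.86%

87.86%


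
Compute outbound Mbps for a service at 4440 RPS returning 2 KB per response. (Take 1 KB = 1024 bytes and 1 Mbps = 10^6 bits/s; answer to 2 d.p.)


Formula: Mbps = payload_bytes * RPS * 8 / 1e6
Payload per request = 2 KB = 2 * 1024 = 2048 bytes
Total bytes/sec = 2048 * 4440 = 9093120
Total bits/sec = 9093120 * 8 = 72744960
Mbps = 72744960 / 1e6 = 72.74

72.74 Mbps


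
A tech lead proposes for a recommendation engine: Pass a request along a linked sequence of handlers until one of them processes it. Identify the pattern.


This matches the Chain of Responsibility pattern

Chain of Responsibility


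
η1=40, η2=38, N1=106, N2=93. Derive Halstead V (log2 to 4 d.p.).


Formula: V = N * log2(η), where N = N1 + N2 and η = η1 + η2
η = 40 + 38 = 78
N = 106 + 93 = 199
log2(78) ≈ 6.2854
V = 199 * 6.2854 = 1250.79

1250.79


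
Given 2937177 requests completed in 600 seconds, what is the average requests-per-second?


Formula: throughput = requests / seconds
throughput = 2937177 / 600
throughput = 4895.3 requests/second

4895.3 requests/second


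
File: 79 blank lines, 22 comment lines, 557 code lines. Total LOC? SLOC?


Total LOC = blank + comment + code
Total LOC = 79 + 22 + 557 = 658
SLOC (source only) = code = 557

Total LOC: 658, SLOC: 557


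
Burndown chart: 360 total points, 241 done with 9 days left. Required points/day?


Formula: Required rate = Remaining points / Days left
Remaining = 360 - 241 = 119 points
Required rate = 119 / 9 = 13.22 points/day

13.22 points/day


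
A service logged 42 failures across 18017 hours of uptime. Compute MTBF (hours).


Formula: MTBF = Total operating time / Number of failures
MTBF = 18017 / 42
MTBF = 428.98 hours

428.98 hours


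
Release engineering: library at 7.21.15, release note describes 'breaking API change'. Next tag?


Current: 7.21.15
Change category: 'breaking API change' → major bump
SemVer rule: major bump → increment MAJOR, reset MINOR and PATCH to 0
New: 8.0.0

8.0.0


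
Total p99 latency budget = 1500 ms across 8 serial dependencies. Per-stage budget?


Formula: per_stage = total_budget / stages
per_stage = 1500 / 8
per_stage = 187.5 ms

187.5 ms


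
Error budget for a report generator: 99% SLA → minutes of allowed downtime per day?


Formula: allowed downtime = period * (100 - SLA) / 100
Period (day) = 1440 minutes
Unavailability fraction = (100 - 99.0) / 100
Allowed downtime = 1440 * (100 - 99.0) / 100
Allowed downtime = 14.4 minutes

14.4 minutes


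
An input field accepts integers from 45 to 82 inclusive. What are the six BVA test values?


Range: [45, 82]
Boundaries: just below min, min, min+1, max-1, max, just above max
Values: [44, 45, 46, 81, 82, 83]

[44, 45, 46, 81, 82, 83]


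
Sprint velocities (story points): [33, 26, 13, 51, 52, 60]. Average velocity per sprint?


Formula: Avg velocity = Total points / Number of sprints
Points: [33, 26, 13, 51, 52, 60]
Sum = 33 + 26 + 13 + 51 + 52 + 60 = 235
Avg velocity = 235 / 6 = 39.17 points/sprint

39.17 points/sprint


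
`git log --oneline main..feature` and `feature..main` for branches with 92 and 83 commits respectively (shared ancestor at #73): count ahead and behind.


Common ancestor: commit #73
feature commits after divergence: 92 - 73 = 19
main commits after divergence: 83 - 73 = 10
feature is 19 commits ahead of main
main is 10 commits ahead of feature

feature ahead: 19, main ahead: 10


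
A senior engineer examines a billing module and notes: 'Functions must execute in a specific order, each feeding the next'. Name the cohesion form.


Reasoning: Output of one is input to next
Type: Sequential cohesion

Sequential cohesion


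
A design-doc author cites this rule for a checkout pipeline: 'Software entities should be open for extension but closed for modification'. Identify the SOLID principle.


This describes the Open/Closed Principle (OCP)

Open/Closed Principle (OCP)


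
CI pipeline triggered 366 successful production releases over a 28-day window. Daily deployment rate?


Formula: deployments per day = releases / days
= 366 / 28
= 13.071 deploys/day
(equivalently, 91.5 deploys/week)

13.071 deploys/day


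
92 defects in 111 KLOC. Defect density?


Defect density = defects / KLOC
Defect density = 92 / 111
Defect density = 0.829 defects/KLOC

0.829 defects/KLOC


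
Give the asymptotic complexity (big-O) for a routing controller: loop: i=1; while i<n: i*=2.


Reasoning: i doubles each step so iterations are log2(n)
Complexity: O(log n)

O(log n)


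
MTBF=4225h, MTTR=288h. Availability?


Availability = MTBF / (MTBF + MTTR)
Availability = 4225 / (4225 + 288)
Availability = 4225 / 4513
Availability = 93.6184%

93.6184%


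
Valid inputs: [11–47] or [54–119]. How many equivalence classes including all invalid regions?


Valid ranges: [11,47] and [54,119]
Class 1: x < 11 — invalid
Class 2: 11 ≤ x ≤ 47 — valid
Class 3: 47 < x < 54 — invalid (gap between ranges)
Class 4: 54 ≤ x ≤ 119 — valid
Class 5: x > 119 — invalid
Total equivalence classes: 5

5 equivalence classes


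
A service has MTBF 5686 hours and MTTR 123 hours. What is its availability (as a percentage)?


Availability = MTBF / (MTBF + MTTR)
Availability = 5686 / (5686 + 123)
Availability = 5686 / 5809
Availability = 97.8826%

97.8826%


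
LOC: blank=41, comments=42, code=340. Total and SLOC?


Total LOC = blank + comment + code
Total LOC = 41 + 42 + 340 = 423
SLOC (source only) = code = 340

Total LOC: 423, SLOC: 340


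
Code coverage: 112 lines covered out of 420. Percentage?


Coverage = covered / total * 100
Coverage = 112 / 420 * 100
Coverage = 26.67%

26.67%


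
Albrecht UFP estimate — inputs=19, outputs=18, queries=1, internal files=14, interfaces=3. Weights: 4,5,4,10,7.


UFP = EI*4 + EO*5 + EQ*4 + ILF*10 + EIF*7
UFP = 19*4 + 18*5 + 1*4 + 14*10 + 3*7
UFP = 76 + 90 + 4 + 140 + 21
UFP = 331

331


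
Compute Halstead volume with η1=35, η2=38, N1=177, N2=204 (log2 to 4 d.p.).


Formula: V = N * log2(η), where N = N1 + N2 and η = η1 + η2
η = 35 + 38 = 73
N = 177 + 204 = 381
log2(73) ≈ 6.1898
V = 381 * 6.1898 = 2358.31

2358.31


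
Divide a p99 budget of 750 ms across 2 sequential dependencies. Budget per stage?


Formula: per_stage = total_budget / stages
per_stage = 750 / 2
per_stage = 375.0 ms

375.0 ms


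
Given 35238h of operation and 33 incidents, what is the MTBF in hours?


Formula: MTBF = Total operating time / Number of failures
MTBF = 35238 / 33
MTBF = 1067.82 hours

1067.82 hours


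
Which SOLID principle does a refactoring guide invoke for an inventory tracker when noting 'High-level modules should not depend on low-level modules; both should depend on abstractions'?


This describes the Dependency Inversion Principle (DIP)

Dependency Inversion Principle (DIP)


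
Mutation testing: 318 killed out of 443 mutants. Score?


Mutation score = killed / total * 100
Mutation score = 318 / 443 * 100
Mutation score = 71.78%

71.78%


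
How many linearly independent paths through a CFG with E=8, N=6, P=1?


Formula: V(G) = E - N + 2P
V(G) = 8 - 6 + 2*1
V(G) = 2 + 2
V(G) = 4

4


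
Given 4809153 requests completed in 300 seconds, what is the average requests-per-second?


Formula: throughput = requests / seconds
throughput = 4809153 / 300
throughput = 16030.51 requests/second

16030.51 requests/second


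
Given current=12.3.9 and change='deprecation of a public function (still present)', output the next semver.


Current: 12.3.9
Change category: 'deprecation of a public function (still present)' → minor bump
SemVer rule: minor bump → increment MINOR, reset PATCH to 0 (MAJOR unchanged)
New: 12.4.0

12.4.0


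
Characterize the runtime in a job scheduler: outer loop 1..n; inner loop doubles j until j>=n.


Reasoning: linear outer times logarithmic inner
Complexity: O(n log n)

O(n log n)


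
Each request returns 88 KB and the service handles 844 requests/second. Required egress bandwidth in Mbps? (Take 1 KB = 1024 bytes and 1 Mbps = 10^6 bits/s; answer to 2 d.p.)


Formula: Mbps = payload_bytes * RPS * 8 / 1e6
Payload per request = 88 KB = 88 * 1024 = 90112 bytes
Total bytes/sec = 90112 * 844 = 76054528
Total bits/sec = 76054528 * 8 = 608436224
Mbps = 608436224 / 1e6 = 608.44

608.44 Mbps


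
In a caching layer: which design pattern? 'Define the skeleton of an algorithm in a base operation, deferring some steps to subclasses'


This matches the Template Method pattern

Template Method


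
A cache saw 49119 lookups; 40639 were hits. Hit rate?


Formula: hit rate = hits / (hits + misses) * 100
hit rate = 40639 / (40639 + 8480) * 100
hit rate = 40639 / 49119 * 100
hit rate = 82.74%

82.74%


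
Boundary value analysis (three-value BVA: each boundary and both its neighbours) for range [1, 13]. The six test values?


Range: [1, 13]
Boundaries: just below min, min, min+1, max-1, max, just above max
Values: [0, 1, 2, 12, 13, 14]

[0, 1, 2, 12, 13, 14]


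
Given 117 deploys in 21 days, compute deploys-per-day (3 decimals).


Formula: deployments per day = releases / days
= 117 / 21
= 5.571 deploys/day
(equivalently, 39.0 deploys/week)

5.571 deploys/day


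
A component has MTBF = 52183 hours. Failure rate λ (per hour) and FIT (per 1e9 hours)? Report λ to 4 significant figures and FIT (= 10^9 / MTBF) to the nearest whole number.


Formula: λ = 1 / MTBF; FIT = λ × 1e9 = 1e9 / MTBF
λ = 1 / 52183 ≈ 1.916e-05 failures/hour
FIT = 1e9 / 52183 ≈ 19163 failures per 1e9 hours (nearest whole number)

λ = 1.916e-05 /h, FIT = 19163


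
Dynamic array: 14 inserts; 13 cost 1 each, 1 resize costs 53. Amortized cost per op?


Formula: Amortized cost = Total cost / Operations
Total cost = (13 * 1) + (1 * 53)
Total cost = 13 + 53 = 66
Amortized = 66 / 14 = 4.7143

4.7143


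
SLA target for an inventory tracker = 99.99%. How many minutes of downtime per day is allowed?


Formula: allowed downtime = period * (100 - SLA) / 100
Period (day) = 1440 minutes
Unavailability fraction = (100 - 99.99) / 100
Allowed downtime = 1440 * (100 - 99.99) / 100
Allowed downtime = 0.144 minutes

0.144 minutes


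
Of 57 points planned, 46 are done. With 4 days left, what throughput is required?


Formula: Required rate = Remaining points / Days left
Remaining = 57 - 46 = 11 points
Required rate = 11 / 4 = 2.75 points/day

2.75 points/day


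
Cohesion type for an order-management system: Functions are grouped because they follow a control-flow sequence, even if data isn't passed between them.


Reasoning: Grouped by order of execution within a routine, not by data flow
Type: Procedural cohesion

Procedural cohesion


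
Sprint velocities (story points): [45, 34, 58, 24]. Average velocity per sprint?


Formula: Avg velocity = Total points / Number of sprints
Points: [45, 34, 58, 24]
Sum = 45 + 34 + 58 + 24 = 161
Avg velocity = 161 / 4 = 40.25 points/sprint

40.25 points/sprint


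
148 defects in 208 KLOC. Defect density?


Defect density = defects / KLOC
Defect density = 148 / 208
Defect density = 0.712 defects/KLOC

0.712 defects/KLOC


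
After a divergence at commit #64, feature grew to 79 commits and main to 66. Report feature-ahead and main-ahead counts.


Common ancestor: commit #64
feature commits after divergence: 79 - 64 = 15
main commits after divergence: 66 - 64 = 2
feature is 15 commits ahead of main
main is 2 commits ahead of feature

feature ahead: 15, main ahead: 2


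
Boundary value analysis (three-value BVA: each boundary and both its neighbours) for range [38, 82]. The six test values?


Range: [38, 82]
Boundaries: just below min, min, min+1, max-1, max, just above max
Values: [37, 38, 39, 81, 82, 83]

[37, 38, 39, 81, 82, 83]


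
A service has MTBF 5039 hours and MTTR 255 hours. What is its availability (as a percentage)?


Availability = MTBF / (MTBF + MTTR)
Availability = 5039 / (5039 + 255)
Availability = 5039 / 5294
Availability = 95.1832%

95.1832%


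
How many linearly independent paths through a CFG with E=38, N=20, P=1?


Formula: V(G) = E - N + 2P
V(G) = 38 - 20 + 2*1
V(G) = 18 + 2
V(G) = 20

20


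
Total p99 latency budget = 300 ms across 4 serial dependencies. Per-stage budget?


Formula: per_stage = total_budget / stages
per_stage = 300 / 4
per_stage = 75.0 ms

75.0 ms


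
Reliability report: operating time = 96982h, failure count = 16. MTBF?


Formula: MTBF = Total operating time / Number of failures
MTBF = 96982 / 16
MTBF = 6061.38 hours

6061.38 hours


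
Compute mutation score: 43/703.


Mutation score = killed / total * 100
Mutation score = 43 / 703 * 100
Mutation score = 6.12%

6.12%


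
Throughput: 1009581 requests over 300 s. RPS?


Formula: throughput = requests / seconds
throughput = 1009581 / 300
throughput = 3365.27 requests/second

3365.27 requests/second


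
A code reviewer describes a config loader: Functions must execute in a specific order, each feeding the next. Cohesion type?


Reasoning: Output of one is input to next
Type: Sequential cohesion

Sequential cohesion


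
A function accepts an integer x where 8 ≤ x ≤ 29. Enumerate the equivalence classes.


Valid range: [8, 29]
Class 1: x < 8 — invalid
Class 2: 8 ≤ x ≤ 29 — valid
Class 3: x > 29 — invalid
Total equivalence classes: 3

3 equivalence classes


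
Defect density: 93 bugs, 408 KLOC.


Defect density = defects / KLOC
Defect density = 93 / 408
Defect density = 0.228 defects/KLOC

0.228 defects/KLOC


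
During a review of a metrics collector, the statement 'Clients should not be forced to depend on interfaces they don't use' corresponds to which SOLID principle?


This describes the Interface Segregation Principle (ISP)

Interface Segregation Principle (ISP)


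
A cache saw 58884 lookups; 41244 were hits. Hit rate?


Formula: hit rate = hits / (hits + misses) * 100
hit rate = 41244 / (41244 + 17640) * 100
hit rate = 41244 / 58884 * 100
hit rate = 70.04%

70.04%


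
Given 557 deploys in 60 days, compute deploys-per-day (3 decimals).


Formula: deployments per day = releases / days
= 557 / 60
= 9.283 deploys/day
(equivalently, 64.98 deploys/week)

9.283 deploys/day


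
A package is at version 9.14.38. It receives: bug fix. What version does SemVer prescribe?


Current: 9.14.38
Change category: 'bug fix' → patch bump
SemVer rule: patch bump → increment PATCH (MAJOR and MINOR unchanged)
New: 9.14.39

9.14.39


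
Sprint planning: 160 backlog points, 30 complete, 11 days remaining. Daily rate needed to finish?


Formula: Required rate = Remaining points / Days left
Remaining = 160 - 30 = 130 points
Required rate = 130 / 11 = 11.82 points/day

11.82 points/day


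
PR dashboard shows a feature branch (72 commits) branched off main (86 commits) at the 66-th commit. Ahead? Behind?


Common ancestor: commit #66
feature commits after divergence: 72 - 66 = 6
main commits after divergence: 86 - 66 = 20
feature is 6 commits ahead of main
main is 20 commits ahead of feature

feature ahead: 6, main ahead: 20


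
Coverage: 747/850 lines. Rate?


Coverage = covered / total * 100
Coverage = 747 / 850 * 100
Coverage = 87.88%

87.88%


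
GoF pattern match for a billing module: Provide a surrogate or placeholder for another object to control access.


This matches the Proxy pattern

Proxy


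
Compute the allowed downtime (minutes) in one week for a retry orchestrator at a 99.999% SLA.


Formula: allowed downtime = period * (100 - SLA) / 100
Period (week) = 10080 minutes
Unavailability fraction = (100 - 99.999) / 100
Allowed downtime = 10080 * (100 - 99.999) / 100
Allowed downtime = 0.1008 minutes

0.1008 minutes


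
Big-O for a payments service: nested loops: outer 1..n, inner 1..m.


Reasoning: product of independent bounds
Complexity: O(n*m)

O(n*m)


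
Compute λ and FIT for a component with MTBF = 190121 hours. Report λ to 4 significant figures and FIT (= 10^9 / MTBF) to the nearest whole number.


Formula: λ = 1 / MTBF; FIT = λ × 1e9 = 1e9 / MTBF
λ = 1 / 190121 ≈ 5.260e-06 failures/hour
FIT = 1e9 / 190121 ≈ 5260 failures per 1e9 hours (nearest whole number)

λ = 5.260e-06 /h, FIT = 5260


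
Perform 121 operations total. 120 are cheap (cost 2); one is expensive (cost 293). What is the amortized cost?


Formula: Amortized cost = Total cost / Operations
Total cost = (120 * 2) + (1 * 293)
Total cost = 240 + 293 = 533
Amortized = 533 / 121 = 4.405

4.405


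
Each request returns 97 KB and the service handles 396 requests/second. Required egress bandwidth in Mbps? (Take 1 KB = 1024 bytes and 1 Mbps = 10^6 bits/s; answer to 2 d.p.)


Formula: Mbps = payload_bytes * RPS * 8 / 1e6
Payload per request = 97 KB = 97 * 1024 = 99328 bytes
Total bytes/sec = 99328 * 396 = 39333888
Total bits/sec = 39333888 * 8 = 314671104
Mbps = 314671104 / 1e6 = 314.67

314.67 Mbps


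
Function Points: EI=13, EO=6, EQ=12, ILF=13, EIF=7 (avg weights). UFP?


UFP = EI*4 + EO*5 + EQ*4 + ILF*10 + EIF*7
UFP = 13*4 + 6*5 + 12*4 + 13*10 + 7*7
UFP = 52 + 30 + 48 + 130 + 49
UFP = 309

309


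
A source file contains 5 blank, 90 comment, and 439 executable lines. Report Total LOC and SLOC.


Total LOC = blank + comment + code
Total LOC = 5 + 90 + 439 = 534
SLOC (source only) = code = 439

Total LOC: 534, SLOC: 439


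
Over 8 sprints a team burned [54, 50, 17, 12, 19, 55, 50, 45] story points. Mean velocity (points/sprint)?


Formula: Avg velocity = Total points / Number of sprints
Points: [54, 50, 17, 12, 19, 55, 50, 45]
Sum = 54 + 50 + 17 + 12 + 19 + 55 + 50 + 45 = 302
Avg velocity = 302 / 8 = 37.75 points/sprint

37.75 points/sprint


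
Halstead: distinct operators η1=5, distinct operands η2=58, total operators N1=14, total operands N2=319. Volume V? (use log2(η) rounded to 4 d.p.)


Formula: V = N * log2(η), where N = N1 + N2 and η = η1 + η2
η = 5 + 58 = 63
N = 14 + 319 = 333
log2(63) ≈ 5.9773
V = 333 * 5.9773 = 1990.44

1990.44


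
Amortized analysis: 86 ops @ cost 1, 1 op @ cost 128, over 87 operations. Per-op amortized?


Formula: Amortized cost = Total cost / Operations
Total cost = (86 * 1) + (1 * 128)
Total cost = 86 + 128 = 214
Amortized = 214 / 87 = 2.4598

2.4598


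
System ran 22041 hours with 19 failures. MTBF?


Formula: MTBF = Total operating time / Number of failures
MTBF = 22041 / 19
MTBF = 1160.05 hours

1160.05 hours


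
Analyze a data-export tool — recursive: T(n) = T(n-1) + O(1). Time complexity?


Reasoning: linear recursion with constant work per frame
Complexity: O(n)

O(n)


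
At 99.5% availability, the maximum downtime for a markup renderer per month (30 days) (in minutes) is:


Formula: allowed downtime = period * (100 - SLA) / 100
Period (month (30 days)) = 43200 minutes
Unavailability fraction = (100 - 99.5) / 100
Allowed downtime = 43200 * (100 - 99.5) / 100
Allowed downtime = 216.0 minutes

216.0 minutes


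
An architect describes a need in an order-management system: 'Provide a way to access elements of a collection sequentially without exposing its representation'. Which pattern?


This matches the Iterator pattern

Iterator


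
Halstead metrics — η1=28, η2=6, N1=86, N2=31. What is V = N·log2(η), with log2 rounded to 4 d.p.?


Formula: V = N * log2(η), where N = N1 + N2 and η = η1 + η2
η = 28 + 6 = 34
N = 86 + 31 = 117
log2(34) ≈ 5.0875
V = 117 * 5.0875 = 595.24

595.24


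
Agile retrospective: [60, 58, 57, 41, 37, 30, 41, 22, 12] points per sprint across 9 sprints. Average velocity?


Formula: Avg velocity = Total points / Number of sprints
Points: [60, 58, 57, 41, 37, 30, 41, 22, 12]
Sum = 60 + 58 + 57 + 41 + 37 + 30 + 41 + 22 + 12 = 358
Avg velocity = 358 / 9 = 39.78 points/sprint

39.78 points/sprint


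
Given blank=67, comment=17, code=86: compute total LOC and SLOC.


Total LOC = blank + comment + code
Total LOC = 67 + 17 + 86 = 170
SLOC (source only) = code = 86

Total LOC: 170, SLOC: 86


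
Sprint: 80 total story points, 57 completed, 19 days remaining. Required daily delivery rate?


Formula: Required rate = Remaining points / Days left
Remaining = 80 - 57 = 23 points
Required rate = 23 / 19 = 1.21 points/day

1.21 points/day


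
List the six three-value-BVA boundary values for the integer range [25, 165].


Range: [25, 165]
Boundaries: just below min, min, min+1, max-1, max, just above max
Values: [24, 25, 26, 164, 165, 166]

[24, 25, 26, 164, 165, 166]


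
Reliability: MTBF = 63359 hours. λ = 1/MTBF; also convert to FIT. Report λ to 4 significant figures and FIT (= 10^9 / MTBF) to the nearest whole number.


Formula: λ = 1 / MTBF; FIT = λ × 1e9 = 1e9 / MTBF
λ = 1 / 63359 ≈ 1.578e-05 failures/hour
FIT = 1e9 / 63359 ≈ 15783 failures per 1e9 hours (nearest whole number)

λ = 1.578e-05 /h, FIT = 15783


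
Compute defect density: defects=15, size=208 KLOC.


Defect density = defects / KLOC
Defect density = 15 / 208
Defect density = 0.072 defects/KLOC

0.072 defects/KLOC


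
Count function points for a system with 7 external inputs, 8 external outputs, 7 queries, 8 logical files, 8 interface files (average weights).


UFP = EI*4 + EO*5 + EQ*4 + ILF*10 + EIF*7
UFP = 7*4 + 8*5 + 7*4 + 8*10 + 8*7
UFP = 28 + 40 + 28 + 80 + 56
UFP = 232

232


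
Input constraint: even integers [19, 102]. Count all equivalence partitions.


Constraint: even integers in [19, 102]
Class 1: x < 19 — out-of-range invalid
Class 2: x in [19,102] but odd — wrong type invalid
Class 3: x in [19,102] and even — valid
Class 4: x > 102 — out-of-range invalid
Total equivalence classes: 4

4 equivalence classes


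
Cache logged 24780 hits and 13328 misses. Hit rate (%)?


Formula: hit rate = hits / (hits + misses) * 100
hit rate = 24780 / (24780 + 13328) * 100
hit rate = 24780 / 38108 * 100
hit rate = 65.03%

65.03%


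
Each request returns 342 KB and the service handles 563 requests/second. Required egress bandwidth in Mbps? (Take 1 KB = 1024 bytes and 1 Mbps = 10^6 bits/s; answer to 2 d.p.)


Formula: Mbps = payload_bytes * RPS * 8 / 1e6
Payload per request = 342 KB = 342 * 1024 = 350208 bytes
Total bytes/sec = 350208 * 563 = 197167104
Total bits/sec = 197167104 * 8 = 1577336832
Mbps = 1577336832 / 1e6 = 1577.34

1577.34 Mbps


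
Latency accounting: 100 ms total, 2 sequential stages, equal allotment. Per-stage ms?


Formula: per_stage = total_budget / stages
per_stage = 100 / 2
per_stage = 50.0 ms

50.0 ms


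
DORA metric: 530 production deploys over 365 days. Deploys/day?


Formula: deployments per day = releases / days
= 530 / 365
= 1.452 deploys/day
(equivalently, 10.16 deploys/week)

1.452 deploys/day


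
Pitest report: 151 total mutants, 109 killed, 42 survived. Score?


Mutation score = killed / total * 100
Mutation score = 109 / 151 * 100
Mutation score = 72.19%

72.19%


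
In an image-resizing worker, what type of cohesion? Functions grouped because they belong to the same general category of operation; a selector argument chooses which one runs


Reasoning: Grouped by category of activity, not by data or sequence
Type: Logical cohesion

Logical cohesion


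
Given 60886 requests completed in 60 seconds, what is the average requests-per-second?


Formula: throughput = requests / seconds
throughput = 60886 / 60
throughput = 1014.77 requests/second

1014.77 requests/second


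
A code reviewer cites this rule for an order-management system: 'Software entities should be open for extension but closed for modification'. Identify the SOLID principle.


This describes the Open/Closed Principle (OCP)

Open/Closed Principle (OCP)


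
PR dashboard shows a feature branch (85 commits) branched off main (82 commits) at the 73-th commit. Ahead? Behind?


Common ancestor: commit #73
feature commits after divergence: 85 - 73 = 12
main commits after divergence: 82 - 73 = 9
feature is 12 commits ahead of main
main is 9 commits ahead of feature

feature ahead: 12, main ahead: 9


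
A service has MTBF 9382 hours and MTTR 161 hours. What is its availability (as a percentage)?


Availability = MTBF / (MTBF + MTTR)
Availability = 9382 / (9382 + 161)
Availability = 9382 / 9543
Availability = 98.3129%

98.3129%


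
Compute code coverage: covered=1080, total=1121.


Coverage = covered / total * 100
Coverage = 1080 / 1121 * 100
Coverage = 96.34%

96.34%


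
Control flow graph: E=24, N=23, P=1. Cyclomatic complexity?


Formula: V(G) = E - N + 2P
V(G) = 24 - 23 + 2*1
V(G) = 1 + 2
V(G) = 3

3


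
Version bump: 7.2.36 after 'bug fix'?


Current: 7.2.36
Change category: 'bug fix' → patch bump
SemVer rule: patch bump → increment PATCH (MAJOR and MINOR unchanged)
New: 7.2.37

7.2.37


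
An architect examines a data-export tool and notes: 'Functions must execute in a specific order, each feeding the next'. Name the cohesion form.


Reasoning: Output of one is input to next
Type: Sequential cohesion

Sequential cohesion


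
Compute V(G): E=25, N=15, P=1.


Formula: V(G) = E - N + 2P
V(G) = 25 - 15 + 2*1
V(G) = 10 + 2
V(G) = 12

12


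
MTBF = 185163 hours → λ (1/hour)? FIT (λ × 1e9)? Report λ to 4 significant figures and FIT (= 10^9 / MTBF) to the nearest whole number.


Formula: λ = 1 / MTBF; FIT = λ × 1e9 = 1e9 / MTBF
λ = 1 / 185163 ≈ 5.401e-06 failures/hour
FIT = 1e9 / 185163 ≈ 5401 failures per 1e9 hours (nearest whole number)

λ = 5.401e-06 /h, FIT = 5401


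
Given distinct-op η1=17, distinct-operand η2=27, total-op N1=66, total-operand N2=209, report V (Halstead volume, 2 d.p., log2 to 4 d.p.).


Formula: V = N * log2(η), where N = N1 + N2 and η = η1 + η2
η = 17 + 27 = 44
N = 66 + 209 = 275
log2(44) ≈ 5.4594
V = 275 * 5.4594 = 1501.34

1501.34


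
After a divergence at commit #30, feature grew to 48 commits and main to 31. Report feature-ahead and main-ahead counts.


Common ancestor: commit #30
feature commits after divergence: 48 - 30 = 18
main commits after divergence: 31 - 30 = 1
feature is 18 commits ahead of main
main is 1 commits ahead of feature

feature ahead: 18, main ahead: 1


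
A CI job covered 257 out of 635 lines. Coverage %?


Coverage = covered / total * 100
Coverage = 257 / 635 * 100
Coverage = 40.47%

40.47%


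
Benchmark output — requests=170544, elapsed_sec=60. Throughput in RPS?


Formula: throughput = requests / seconds
throughput = 170544 / 60
throughput = 2842.4 requests/second

2842.4 requests/second


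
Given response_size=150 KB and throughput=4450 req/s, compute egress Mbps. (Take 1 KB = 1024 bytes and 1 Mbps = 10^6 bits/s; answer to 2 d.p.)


Formula: Mbps = payload_bytes * RPS * 8 / 1e6
Payload per request = 150 KB = 150 * 1024 = 153600 bytes
Total bytes/sec = 153600 * 4450 = 683520000
Total bits/sec = 683520000 * 8 = 5468160000
Mbps = 5468160000 / 1e6 = 5468.16

5468.16 Mbps


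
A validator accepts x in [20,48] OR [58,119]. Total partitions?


Valid ranges: [20,48] and [58,119]
Class 1: x < 20 — invalid
Class 2: 20 ≤ x ≤ 48 — valid
Class 3: 48 < x < 58 — invalid (gap between ranges)
Class 4: 58 ≤ x ≤ 119 — valid
Class 5: x > 119 — invalid
Total equivalence classes: 5

5 equivalence classes


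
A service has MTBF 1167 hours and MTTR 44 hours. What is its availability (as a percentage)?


Availability = MTBF / (MTBF + MTTR)
Availability = 1167 / (1167 + 44)
Availability = 1167 / 1211
Availability = 96.3666%

96.3666%


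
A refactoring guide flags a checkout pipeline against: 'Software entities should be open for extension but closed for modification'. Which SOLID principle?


This describes the Open/Closed Principle (OCP)

Open/Closed Principle (OCP)


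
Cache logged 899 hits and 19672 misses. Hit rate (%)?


Formula: hit rate = hits / (hits + misses) * 100
hit rate = 899 / (899 + 19672) * 100
hit rate = 899 / 20571 * 100
hit rate = 4.37%

4.37%


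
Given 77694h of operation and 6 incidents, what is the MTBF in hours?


Formula: MTBF = Total operating time / Number of failures
MTBF = 77694 / 6
MTBF = 12949.0 hours

12949.0 hours


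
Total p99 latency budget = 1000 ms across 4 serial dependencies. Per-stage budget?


Formula: per_stage = total_budget / stages
per_stage = 1000 / 4
per_stage = 250.0 ms

250.0 ms


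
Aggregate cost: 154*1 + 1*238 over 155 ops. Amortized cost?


Formula: Amortized cost = Total cost / Operations
Total cost = (154 * 1) + (1 * 238)
Total cost = 154 + 238 = 392
Amortized = 392 / 155 = 2.529

2.529


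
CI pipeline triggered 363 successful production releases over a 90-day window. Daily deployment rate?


Formula: deployments per day = releases / days
= 363 / 90
= 4.033 deploys/day
(equivalently, 28.23 deploys/week)

4.033 deploys/day


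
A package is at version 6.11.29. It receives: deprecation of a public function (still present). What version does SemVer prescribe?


Current: 6.11.29
Change category: 'deprecation of a public function (still present)' → minor bump
SemVer rule: minor bump → increment MINOR, reset PATCH to 0 (MAJOR unchanged)
New: 6.12.0

6.12.0


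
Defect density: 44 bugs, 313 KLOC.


Defect density = defects / KLOC
Defect density = 44 / 313
Defect density = 0.141 defects/KLOC

0.141 defects/KLOC


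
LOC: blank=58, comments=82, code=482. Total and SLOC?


Total LOC = blank + comment + code
Total LOC = 58 + 82 + 482 = 622
SLOC (source only) = code = 482

Total LOC: 622, SLOC: 482


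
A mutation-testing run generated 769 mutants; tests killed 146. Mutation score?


Mutation score = killed / total * 100
Mutation score = 146 / 769 * 100
Mutation score = 18.99%

18.99%


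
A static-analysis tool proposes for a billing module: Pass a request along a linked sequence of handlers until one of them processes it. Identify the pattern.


This matches the Chain of Responsibility pattern

Chain of Responsibility


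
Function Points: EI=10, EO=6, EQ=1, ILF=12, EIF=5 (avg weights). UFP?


UFP = EI*4 + EO*5 + EQ*4 + ILF*10 + EIF*7
UFP = 10*4 + 6*5 + 1*4 + 12*10 + 5*7
UFP = 40 + 30 + 4 + 120 + 35
UFP = 229

229


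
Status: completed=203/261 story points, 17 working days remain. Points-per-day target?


Formula: Required rate = Remaining points / Days left
Remaining = 261 - 203 = 58 points
Required rate = 58 / 17 = 3.41 points/day

3.41 points/day


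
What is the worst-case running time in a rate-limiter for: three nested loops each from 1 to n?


Reasoning: three levels of nesting over n
Complexity: O(n^3)

O(n^3)


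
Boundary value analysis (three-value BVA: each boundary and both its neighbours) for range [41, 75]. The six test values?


Range: [41, 75]
Boundaries: just below min, min, min+1, max-1, max, just above max
Values: [40, 41, 42, 74, 75, 76]

[40, 41, 42, 74, 75, 76]
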